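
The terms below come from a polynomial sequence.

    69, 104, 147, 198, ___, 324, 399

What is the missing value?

257

Using the first 4 terms:
First differences: 35  43  51
Second differences: 8  8
Constant second difference = 8.
Extend forward: 51 + 8 = 59;  198 + 59 = 257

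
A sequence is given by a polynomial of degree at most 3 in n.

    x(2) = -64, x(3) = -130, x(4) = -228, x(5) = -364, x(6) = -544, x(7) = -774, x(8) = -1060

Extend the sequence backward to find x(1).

-66, -98, -136, -180, -230, -286
-32, -38, -44, -50, -56
-6, -6, -6, -6
The third differences are constant at -6.
Work back: -32 + 6 = -26;  -66 + 26 = -40;  -64 + 40 = -24

-24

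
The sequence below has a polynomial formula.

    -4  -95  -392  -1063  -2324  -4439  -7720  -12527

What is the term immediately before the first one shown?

-91, -297, -671, -1261, -2115, -3281, -4807
-206, -374, -590, -854, -1166, -1526
-168, -216, -264, -312, -360
-48, -48, -48, -48
The fourth differences are constant at -48.
Work back: -168 + 48 = -120;  -206 + 120 = -86;  -91 + 86 = -5;  -4 + 5 = 1

1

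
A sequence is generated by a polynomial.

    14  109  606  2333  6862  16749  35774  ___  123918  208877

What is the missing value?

Using the first 7 terms:
First differences: 95, 497, 1727, 4529, 9887, 19025
Second differences: 402, 1230, 2802, 5358, 9138
Third differences: 828, 1572, 2556, 3780
Fourth differences: 744, 984, 1224
Fifth differences: 240, 240
Constant fifth difference = 240.
Extend forward: 1224 + 240 = 1464;  3780 + 1464 = 5244;  9138 + 5244 = 14382;  19025 + 14382 = 33407;  35774 + 33407 = 69181

69181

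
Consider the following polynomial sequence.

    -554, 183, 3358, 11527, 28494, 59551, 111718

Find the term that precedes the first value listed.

-401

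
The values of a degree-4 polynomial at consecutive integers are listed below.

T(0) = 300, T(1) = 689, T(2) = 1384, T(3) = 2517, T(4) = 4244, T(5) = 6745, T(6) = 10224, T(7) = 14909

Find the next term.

21052

D1: 389, 695, 1133, 1727, 2501, 3479, 4685
D2: 306, 438, 594, 774, 978, 1206
D3: 132, 156, 180, 204, 228
D4: 24, 24, 24, 24
The fourth differences are constant (24).
228 + 24 = 252;  1206 + 252 = 1458;  4685 + 1458 = 6143;  14909 + 6143 = 21052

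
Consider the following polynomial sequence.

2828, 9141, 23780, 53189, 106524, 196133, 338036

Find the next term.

552405

D1: 6313, 14639, 29409, 53335, 89609, 141903
D2: 8326, 14770, 23926, 36274, 52294
D3: 6444, 9156, 12348, 16020
D4: 2712, 3192, 3672
D5: 480, 480
The fifth differences are constant (480).
3672 + 480 = 4152;  16020 + 4152 = 20172;  52294 + 20172 = 72466;  141903 + 72466 = 214369;  338036 + 214369 = 552405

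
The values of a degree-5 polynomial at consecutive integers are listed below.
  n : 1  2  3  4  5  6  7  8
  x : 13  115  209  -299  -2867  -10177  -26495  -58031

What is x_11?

-342767

First differences: 102, 94, -508, -2568, -7310, -16318, -31536
Second differences: -8, -602, -2060, -4742, -9008, -15218
Third differences: -594, -1458, -2682, -4266, -6210
Fourth differences: -864, -1224, -1584, -1944
Fifth differences: -360, -360, -360
Fifth differences constant at -360.
-1944 − 360 = -2304;  -6210 − 2304 = -8514;  -15218 − 8514 = -23732;  -31536 − 23732 = -55268;  -58031 − 55268 = -113299
-2304 − 360 = -2664;  -8514 − 2664 = -11178;  -23732 − 11178 = -34910;  -55268 − 34910 = -90178;  -113299 − 90178 = -203477
-2664 − 360 = -3024;  -11178 − 3024 = -14202;  -34910 − 14202 = -49112;  -90178 − 49112 = -139290;  -203477 − 139290 = -342767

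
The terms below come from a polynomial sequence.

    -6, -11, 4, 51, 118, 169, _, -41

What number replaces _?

Using the first 6 terms:
Δ: -5  15  47  67  51
Δ²: 20  32  20  -16
Δ³: 12  -12  -36
Δ⁴: -24  -24
Constant fourth difference = -24.
Extend forward: -36 − 24 = -60;  -16 − 60 = -76;  51 − 76 = -25;  169 − 25 = 144

144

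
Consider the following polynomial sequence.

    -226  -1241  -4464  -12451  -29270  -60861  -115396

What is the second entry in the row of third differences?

-4068

First differences: -1015, -3223, -7987, -16819, -31591, -54535
Second differences: -2208, -4764, -8832, -14772, -22944
Third differences: -2556, -4068, -5940, -8172
Fourth differences: -1512, -1872, -2232
Fifth differences: -360, -360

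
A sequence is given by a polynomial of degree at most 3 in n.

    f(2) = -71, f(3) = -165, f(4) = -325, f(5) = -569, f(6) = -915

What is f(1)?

D1: -94, -160, -244, -346
D2: -66, -84, -102
D3: -18, -18
The third differences are constant at -18.
Work back: -66 + 18 = -48;  -94 + 48 = -46;  -71 + 46 = -25

-25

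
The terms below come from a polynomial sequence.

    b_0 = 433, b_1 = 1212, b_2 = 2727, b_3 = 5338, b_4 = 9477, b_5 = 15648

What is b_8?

52473

First differences: 779, 1515, 2611, 4139, 6171
Second differences: 736, 1096, 1528, 2032
Third differences: 360, 432, 504
Fourth differences: 72, 72
The fourth differences are constant (72).
504 + 72 = 576;  2032 + 576 = 2608;  6171 + 2608 = 8779;  15648 + 8779 = 24427
576 + 72 = 648;  2608 + 648 = 3256;  8779 + 3256 = 12035;  24427 + 12035 = 36462
648 + 72 = 720;  3256 + 720 = 3976;  12035 + 3976 = 16011;  36462 + 16011 = 52473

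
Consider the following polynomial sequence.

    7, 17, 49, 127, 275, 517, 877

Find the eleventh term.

3977

First differences: 10 , 32 , 78 , 148 , 242 , 360
Second differences: 22 , 46 , 70 , 94 , 118
Third differences: 24 , 24 , 24 , 24
Constant third difference = 24, so extend:
118 + 24 = 142;  360 + 142 = 502;  877 + 502 = 1379
142 + 24 = 166;  502 + 166 = 668;  1379 + 668 = 2047
166 + 24 = 190;  668 + 190 = 858;  2047 + 858 = 2905
190 + 24 = 214;  858 + 214 = 1072;  2905 + 1072 = 3977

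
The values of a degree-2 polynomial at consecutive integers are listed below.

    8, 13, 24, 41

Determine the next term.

64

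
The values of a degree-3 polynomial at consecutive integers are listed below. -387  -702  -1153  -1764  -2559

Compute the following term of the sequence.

-3562

-315, -451, -611, -795
-136, -160, -184
-24, -24
The third differences are constant (-24).
-184 − 24 = -208;  -795 − 208 = -1003;  -2559 − 1003 = -3562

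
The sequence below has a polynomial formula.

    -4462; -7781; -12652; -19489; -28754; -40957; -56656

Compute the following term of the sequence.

First differences: -3319, -4871, -6837, -9265, -12203, -15699
Second differences: -1552, -1966, -2428, -2938, -3496
Third differences: -414, -462, -510, -558
Fourth differences: -48, -48, -48
Fourth differences constant at -48.
-558 − 48 = -606;  -3496 − 606 = -4102;  -15699 − 4102 = -19801;  -56656 − 19801 = -76457

-76457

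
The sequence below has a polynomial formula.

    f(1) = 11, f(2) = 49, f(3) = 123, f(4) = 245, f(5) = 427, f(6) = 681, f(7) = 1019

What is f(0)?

-3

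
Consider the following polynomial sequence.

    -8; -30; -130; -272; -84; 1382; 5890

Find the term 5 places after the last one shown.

223160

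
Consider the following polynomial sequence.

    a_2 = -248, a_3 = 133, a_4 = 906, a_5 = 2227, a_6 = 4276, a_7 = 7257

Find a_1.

Δ: 381, 773, 1321, 2049, 2981
Δ²: 392, 548, 728, 932
Δ³: 156, 180, 204
Δ⁴: 24, 24
The fourth differences are constant at 24.
Work back: 156 − 24 = 132;  392 − 132 = 260;  381 − 260 = 121;  -248 − 121 = -369

-369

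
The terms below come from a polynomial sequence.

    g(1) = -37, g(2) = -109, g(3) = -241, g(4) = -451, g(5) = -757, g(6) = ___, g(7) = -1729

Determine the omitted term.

-1177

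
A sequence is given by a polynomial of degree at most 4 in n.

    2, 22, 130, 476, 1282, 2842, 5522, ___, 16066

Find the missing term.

Using the first 7 terms:
First differences: 20, 108, 346, 806, 1560, 2680
Second differences: 88, 238, 460, 754, 1120
Third differences: 150, 222, 294, 366
Fourth differences: 72, 72, 72
Constant fourth difference = 72.
Extend forward: 366 + 72 = 438;  1120 + 438 = 1558;  2680 + 1558 = 4238;  5522 + 4238 = 9760

9760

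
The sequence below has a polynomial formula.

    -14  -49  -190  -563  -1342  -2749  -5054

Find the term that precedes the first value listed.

-7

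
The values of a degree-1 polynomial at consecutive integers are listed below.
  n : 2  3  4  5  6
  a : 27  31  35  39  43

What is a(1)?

23

4  4  4  4
The first differences are constant at 4.
Work back: 27 − 4 = 23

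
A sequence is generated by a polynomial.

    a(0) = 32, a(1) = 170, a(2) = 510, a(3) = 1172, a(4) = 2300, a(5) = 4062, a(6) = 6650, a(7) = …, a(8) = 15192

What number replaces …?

10280

Using the first 7 terms:
D1: 138, 340, 662, 1128, 1762, 2588
D2: 202, 322, 466, 634, 826
D3: 120, 144, 168, 192
D4: 24, 24, 24
Constant fourth difference = 24.
Extend forward: 192 + 24 = 216;  826 + 216 = 1042;  2588 + 1042 = 3630;  6650 + 3630 = 10280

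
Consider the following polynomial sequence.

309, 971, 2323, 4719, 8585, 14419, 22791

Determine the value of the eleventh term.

95579

662 , 1352 , 2396 , 3866 , 5834 , 8372
690 , 1044 , 1470 , 1968 , 2538
354 , 426 , 498 , 570
72 , 72 , 72
The fourth differences are constant (72).
570 + 72 = 642;  2538 + 642 = 3180;  8372 + 3180 = 11552;  22791 + 11552 = 34343
642 + 72 = 714;  3180 + 714 = 3894;  11552 + 3894 = 15446;  34343 + 15446 = 49789
714 + 72 = 786;  3894 + 786 = 4680;  15446 + 4680 = 20126;  49789 + 20126 = 69915
786 + 72 = 858;  4680 + 858 = 5538;  20126 + 5538 = 25664;  69915 + 25664 = 95579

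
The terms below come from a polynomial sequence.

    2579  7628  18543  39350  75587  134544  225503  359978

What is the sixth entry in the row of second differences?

D1: 5049, 10915, 20807, 36237, 58957, 90959, 134475
D2: 5866, 9892, 15430, 22720, 32002, 43516
D3: 4026, 5538, 7290, 9282, 11514
D4: 1512, 1752, 1992, 2232
D5: 240, 240, 240

43516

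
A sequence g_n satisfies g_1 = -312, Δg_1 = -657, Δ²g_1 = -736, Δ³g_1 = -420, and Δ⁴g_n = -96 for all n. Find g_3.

-2362

Build the table forward from the leading diagonal:
D4: -96  -96  -96
D3: -420  -516  -612
D2: -736  -1156  -1672
D1: -657  -1393  -2549
g: -312  -969  -2362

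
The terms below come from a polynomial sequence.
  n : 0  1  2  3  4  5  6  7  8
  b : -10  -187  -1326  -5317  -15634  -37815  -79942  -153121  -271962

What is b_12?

D1: -177, -1139, -3991, -10317, -22181, -42127, -73179, -118841
D2: -962, -2852, -6326, -11864, -19946, -31052, -45662
D3: -1890, -3474, -5538, -8082, -11106, -14610
D4: -1584, -2064, -2544, -3024, -3504
D5: -480, -480, -480, -480
Fifth differences constant at -480.
-3504 − 480 = -3984;  -14610 − 3984 = -18594;  -45662 − 18594 = -64256;  -118841 − 64256 = -183097;  -271962 − 183097 = -455059
-3984 − 480 = -4464;  -18594 − 4464 = -23058;  -64256 − 23058 = -87314;  -183097 − 87314 = -270411;  -455059 − 270411 = -725470
-4464 − 480 = -4944;  -23058 − 4944 = -28002;  -87314 − 28002 = -115316;  -270411 − 115316 = -385727;  -725470 − 385727 = -1111197
-4944 − 480 = -5424;  -28002 − 5424 = -33426;  -115316 − 33426 = -148742;  -385727 − 148742 = -534469;  -1111197 − 534469 = -1645666

-1645666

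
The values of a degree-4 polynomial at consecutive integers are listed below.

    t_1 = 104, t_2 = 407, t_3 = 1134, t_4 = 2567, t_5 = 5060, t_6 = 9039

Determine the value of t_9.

35232

Δ: 303, 727, 1433, 2493, 3979
Δ²: 424, 706, 1060, 1486
Δ³: 282, 354, 426
Δ⁴: 72, 72
Fourth differences constant at 72.
426 + 72 = 498;  1486 + 498 = 1984;  3979 + 1984 = 5963;  9039 + 5963 = 15002
498 + 72 = 570;  1984 + 570 = 2554;  5963 + 2554 = 8517;  15002 + 8517 = 23519
570 + 72 = 642;  2554 + 642 = 3196;  8517 + 3196 = 11713;  23519 + 11713 = 35232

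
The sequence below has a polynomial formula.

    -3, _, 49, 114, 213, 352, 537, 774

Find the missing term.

Using the last 6 terms:
First differences: 65, 99, 139, 185, 237
Second differences: 34, 40, 46, 52
Third differences: 6, 6, 6
Constant third difference = 6.
Extend backward: 34 − 6 = 28;  65 − 28 = 37;  49 − 37 = 12

12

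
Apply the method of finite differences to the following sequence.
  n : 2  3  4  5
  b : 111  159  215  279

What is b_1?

D1: 48, 56, 64
D2: 8, 8
The second differences are constant at 8.
Work back: 48 − 8 = 40;  111 − 40 = 71

71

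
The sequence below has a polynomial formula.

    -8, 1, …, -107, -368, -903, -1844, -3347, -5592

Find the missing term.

Using the last 6 terms:
D1: -261  -535  -941  -1503  -2245
D2: -274  -406  -562  -742
D3: -132  -156  -180
D4: -24  -24
Constant fourth difference = -24.
Extend backward: -132 + 24 = -108;  -274 + 108 = -166;  -261 + 166 = -95;  -107 + 95 = -12

-12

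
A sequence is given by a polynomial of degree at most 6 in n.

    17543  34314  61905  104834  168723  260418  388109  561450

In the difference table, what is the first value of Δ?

D1: 16771, 27591, 42929, 63889, 91695, 127691, 173341
D2: 10820, 15338, 20960, 27806, 35996, 45650
D3: 4518, 5622, 6846, 8190, 9654
D4: 1104, 1224, 1344, 1464
D5: 120, 120, 120

16771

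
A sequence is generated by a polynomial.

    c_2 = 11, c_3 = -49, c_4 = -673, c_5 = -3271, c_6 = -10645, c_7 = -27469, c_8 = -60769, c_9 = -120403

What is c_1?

5

First differences: -60  -624  -2598  -7374  -16824  -33300  -59634
Second differences: -564  -1974  -4776  -9450  -16476  -26334
Third differences: -1410  -2802  -4674  -7026  -9858
Fourth differences: -1392  -1872  -2352  -2832
Fifth differences: -480  -480  -480
The fifth differences are constant at -480.
Work back: -1392 + 480 = -912;  -1410 + 912 = -498;  -564 + 498 = -66;  -60 + 66 = 6;  11 − 6 = 5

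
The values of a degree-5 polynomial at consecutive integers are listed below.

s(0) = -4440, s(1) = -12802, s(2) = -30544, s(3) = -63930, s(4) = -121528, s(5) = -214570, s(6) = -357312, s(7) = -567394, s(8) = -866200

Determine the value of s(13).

-4746970

D1: -8362, -17742, -33386, -57598, -93042, -142742, -210082, -298806
D2: -9380, -15644, -24212, -35444, -49700, -67340, -88724
D3: -6264, -8568, -11232, -14256, -17640, -21384
D4: -2304, -2664, -3024, -3384, -3744
D5: -360, -360, -360, -360
The fifth differences are constant (-360).
-3744 − 360 = -4104;  -21384 − 4104 = -25488;  -88724 − 25488 = -114212;  -298806 − 114212 = -413018;  -866200 − 413018 = -1279218
-4104 − 360 = -4464;  -25488 − 4464 = -29952;  -114212 − 29952 = -144164;  -413018 − 144164 = -557182;  -1279218 − 557182 = -1836400
-4464 − 360 = -4824;  -29952 − 4824 = -34776;  -144164 − 34776 = -178940;  -557182 − 178940 = -736122;  -1836400 − 736122 = -2572522
-4824 − 360 = -5184;  -34776 − 5184 = -39960;  -178940 − 39960 = -218900;  -736122 − 218900 = -955022;  -2572522 − 955022 = -3527544
-5184 − 360 = -5544;  -39960 − 5544 = -45504;  -218900 − 45504 = -264404;  -955022 − 264404 = -1219426;  -3527544 − 1219426 = -4746970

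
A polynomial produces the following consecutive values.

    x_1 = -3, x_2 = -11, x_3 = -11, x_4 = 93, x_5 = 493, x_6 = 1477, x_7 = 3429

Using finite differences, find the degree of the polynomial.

-8, 0, 104, 400, 984, 1952
8, 104, 296, 584, 968
96, 192, 288, 384
96, 96, 96
The fourth differences are constant, so the polynomial has degree 4.

4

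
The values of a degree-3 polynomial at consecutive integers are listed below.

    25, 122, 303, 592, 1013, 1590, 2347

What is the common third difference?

24

D1: 97, 181, 289, 421, 577, 757
D2: 84, 108, 132, 156, 180
D3: 24, 24, 24, 24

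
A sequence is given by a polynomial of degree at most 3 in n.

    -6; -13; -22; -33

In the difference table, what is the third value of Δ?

-11

D1: -7, -9, -11
D2: -2, -2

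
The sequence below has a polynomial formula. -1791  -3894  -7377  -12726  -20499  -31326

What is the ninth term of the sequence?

Δ: -2103  -3483  -5349  -7773  -10827
Δ²: -1380  -1866  -2424  -3054
Δ³: -486  -558  -630
Δ⁴: -72  -72
Constant fourth difference = -72, so extend:
-630 − 72 = -702;  -3054 − 702 = -3756;  -10827 − 3756 = -14583;  -31326 − 14583 = -45909
-702 − 72 = -774;  -3756 − 774 = -4530;  -14583 − 4530 = -19113;  -45909 − 19113 = -65022
-774 − 72 = -846;  -4530 − 846 = -5376;  -19113 − 5376 = -24489;  -65022 − 24489 = -89511

-89511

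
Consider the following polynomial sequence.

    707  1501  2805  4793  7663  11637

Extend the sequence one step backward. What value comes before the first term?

794  1304  1988  2870  3974
510  684  882  1104
174  198  222
24  24
The fourth differences are constant at 24.
Work back: 174 − 24 = 150;  510 − 150 = 360;  794 − 360 = 434;  707 − 434 = 273

273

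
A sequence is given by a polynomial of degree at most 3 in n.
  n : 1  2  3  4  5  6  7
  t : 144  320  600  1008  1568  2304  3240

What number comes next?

176 , 280 , 408 , 560 , 736 , 936
104 , 128 , 152 , 176 , 200
24 , 24 , 24 , 24
The third differences are constant (24).
200 + 24 = 224;  936 + 224 = 1160;  3240 + 1160 = 4400

4400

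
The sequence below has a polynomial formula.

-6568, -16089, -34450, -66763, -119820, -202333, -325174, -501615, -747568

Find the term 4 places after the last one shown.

-2850580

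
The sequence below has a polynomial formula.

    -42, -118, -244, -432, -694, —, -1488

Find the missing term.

-1042

Using the first 5 terms:
-76, -126, -188, -262
-50, -62, -74
-12, -12
Constant third difference = -12.
Extend forward: -74 − 12 = -86;  -262 − 86 = -348;  -694 − 348 = -1042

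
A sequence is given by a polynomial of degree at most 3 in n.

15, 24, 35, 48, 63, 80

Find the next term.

Δ: 9 , 11 , 13 , 15 , 17
Δ²: 2 , 2 , 2 , 2
Constant second difference = 2, so extend:
17 + 2 = 19;  80 + 19 = 99

99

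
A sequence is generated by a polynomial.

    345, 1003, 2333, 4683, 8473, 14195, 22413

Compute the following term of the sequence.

33763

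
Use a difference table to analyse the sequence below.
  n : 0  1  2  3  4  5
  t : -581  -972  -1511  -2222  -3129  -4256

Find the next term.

-5627

D1: -391 , -539 , -711 , -907 , -1127
D2: -148 , -172 , -196 , -220
D3: -24 , -24 , -24
Constant third difference = -24, so extend:
-220 − 24 = -244;  -1127 − 244 = -1371;  -4256 − 1371 = -5627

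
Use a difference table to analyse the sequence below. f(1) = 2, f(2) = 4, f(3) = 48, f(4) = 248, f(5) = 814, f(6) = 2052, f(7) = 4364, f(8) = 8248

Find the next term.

Δ: 2  44  200  566  1238  2312  3884
Δ²: 42  156  366  672  1074  1572
Δ³: 114  210  306  402  498
Δ⁴: 96  96  96  96
Constant fourth difference = 96, so extend:
498 + 96 = 594;  1572 + 594 = 2166;  3884 + 2166 = 6050;  8248 + 6050 = 14298

14298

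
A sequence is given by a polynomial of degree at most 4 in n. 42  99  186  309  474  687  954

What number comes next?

1281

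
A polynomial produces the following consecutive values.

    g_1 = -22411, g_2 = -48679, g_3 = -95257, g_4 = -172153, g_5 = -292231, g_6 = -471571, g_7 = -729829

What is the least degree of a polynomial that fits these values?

5

Δ: -26268, -46578, -76896, -120078, -179340, -258258
Δ²: -20310, -30318, -43182, -59262, -78918
Δ³: -10008, -12864, -16080, -19656
Δ⁴: -2856, -3216, -3576
Δ⁵: -360, -360
The fifth differences are constant, so the polynomial has degree 5.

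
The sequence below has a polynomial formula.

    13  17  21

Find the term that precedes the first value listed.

9

D1: 4, 4
The first differences are constant at 4.
Work back: 13 − 4 = 9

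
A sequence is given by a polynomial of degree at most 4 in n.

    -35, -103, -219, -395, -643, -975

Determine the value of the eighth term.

-1939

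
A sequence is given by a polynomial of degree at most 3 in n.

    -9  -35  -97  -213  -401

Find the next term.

Δ: -26, -62, -116, -188
Δ²: -36, -54, -72
Δ³: -18, -18
The third differences are constant (-18).
-72 − 18 = -90;  -188 − 90 = -278;  -401 − 278 = -679

-679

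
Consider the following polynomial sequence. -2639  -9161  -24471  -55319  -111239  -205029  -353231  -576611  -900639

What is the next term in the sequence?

-1355969

D1: -6522 , -15310 , -30848 , -55920 , -93790 , -148202 , -223380 , -324028
D2: -8788 , -15538 , -25072 , -37870 , -54412 , -75178 , -100648
D3: -6750 , -9534 , -12798 , -16542 , -20766 , -25470
D4: -2784 , -3264 , -3744 , -4224 , -4704
D5: -480 , -480 , -480 , -480
The fifth differences are constant (-480).
-4704 − 480 = -5184;  -25470 − 5184 = -30654;  -100648 − 30654 = -131302;  -324028 − 131302 = -455330;  -900639 − 455330 = -1355969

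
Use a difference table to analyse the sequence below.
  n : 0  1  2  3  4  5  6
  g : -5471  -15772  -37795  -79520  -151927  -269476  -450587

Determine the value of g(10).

-2344531

-10301, -22023, -41725, -72407, -117549, -181111
-11722, -19702, -30682, -45142, -63562
-7980, -10980, -14460, -18420
-3000, -3480, -3960
-480, -480
The fifth differences are constant (-480).
-3960 − 480 = -4440;  -18420 − 4440 = -22860;  -63562 − 22860 = -86422;  -181111 − 86422 = -267533;  -450587 − 267533 = -718120
-4440 − 480 = -4920;  -22860 − 4920 = -27780;  -86422 − 27780 = -114202;  -267533 − 114202 = -381735;  -718120 − 381735 = -1099855
-4920 − 480 = -5400;  -27780 − 5400 = -33180;  -114202 − 33180 = -147382;  -381735 − 147382 = -529117;  -1099855 − 529117 = -1628972
-5400 − 480 = -5880;  -33180 − 5880 = -39060;  -147382 − 39060 = -186442;  -529117 − 186442 = -715559;  -1628972 − 715559 = -2344531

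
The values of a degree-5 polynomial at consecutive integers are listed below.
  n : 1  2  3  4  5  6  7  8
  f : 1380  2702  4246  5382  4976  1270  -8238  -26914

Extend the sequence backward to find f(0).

526

Δ: 1322, 1544, 1136, -406, -3706, -9508, -18676
Δ²: 222, -408, -1542, -3300, -5802, -9168
Δ³: -630, -1134, -1758, -2502, -3366
Δ⁴: -504, -624, -744, -864
Δ⁵: -120, -120, -120
The fifth differences are constant at -120.
Work back: -504 + 120 = -384;  -630 + 384 = -246;  222 + 246 = 468;  1322 − 468 = 854;  1380 − 854 = 526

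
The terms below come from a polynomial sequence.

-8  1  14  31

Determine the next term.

52

D1: 9 , 13 , 17
D2: 4 , 4
The second differences are constant (4).
17 + 4 = 21;  31 + 21 = 52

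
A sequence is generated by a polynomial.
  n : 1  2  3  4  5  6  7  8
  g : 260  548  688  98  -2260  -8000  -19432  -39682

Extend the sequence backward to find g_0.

70

288, 140, -590, -2358, -5740, -11432, -20250
-148, -730, -1768, -3382, -5692, -8818
-582, -1038, -1614, -2310, -3126
-456, -576, -696, -816
-120, -120, -120
The fifth differences are constant at -120.
Work back: -456 + 120 = -336;  -582 + 336 = -246;  -148 + 246 = 98;  288 − 98 = 190;  260 − 190 = 70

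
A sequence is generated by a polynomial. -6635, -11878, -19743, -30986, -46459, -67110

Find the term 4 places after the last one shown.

Δ: -5243 , -7865 , -11243 , -15473 , -20651
Δ²: -2622 , -3378 , -4230 , -5178
Δ³: -756 , -852 , -948
Δ⁴: -96 , -96
Constant fourth difference = -96, so extend:
-948 − 96 = -1044;  -5178 − 1044 = -6222;  -20651 − 6222 = -26873;  -67110 − 26873 = -93983
-1044 − 96 = -1140;  -6222 − 1140 = -7362;  -26873 − 7362 = -34235;  -93983 − 34235 = -128218
-1140 − 96 = -1236;  -7362 − 1236 = -8598;  -34235 − 8598 = -42833;  -128218 − 42833 = -171051
-1236 − 96 = -1332;  -8598 − 1332 = -9930;  -42833 − 9930 = -52763;  -171051 − 52763 = -223814

-223814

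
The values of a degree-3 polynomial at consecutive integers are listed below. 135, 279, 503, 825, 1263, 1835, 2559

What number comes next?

First differences: 144  224  322  438  572  724
Second differences: 80  98  116  134  152
Third differences: 18  18  18  18
Third differences constant at 18.
152 + 18 = 170;  724 + 170 = 894;  2559 + 894 = 3453

3453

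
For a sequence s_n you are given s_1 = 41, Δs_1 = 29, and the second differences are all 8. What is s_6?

266

Build the table forward from the leading diagonal:
Second differences: 8, 8, 8, 8, 8, 8
First differences: 29, 37, 45, 53, 61, 69
s: 41, 70, 107, 152, 205, 266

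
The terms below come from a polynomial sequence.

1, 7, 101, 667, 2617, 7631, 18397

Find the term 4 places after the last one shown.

Δ: 6  94  566  1950  5014  10766
Δ²: 88  472  1384  3064  5752
Δ³: 384  912  1680  2688
Δ⁴: 528  768  1008
Δ⁵: 240  240
Constant fifth difference = 240, so extend:
1008 + 240 = 1248;  2688 + 1248 = 3936;  5752 + 3936 = 9688;  10766 + 9688 = 20454;  18397 + 20454 = 38851
1248 + 240 = 1488;  3936 + 1488 = 5424;  9688 + 5424 = 15112;  20454 + 15112 = 35566;  38851 + 35566 = 74417
1488 + 240 = 1728;  5424 + 1728 = 7152;  15112 + 7152 = 22264;  35566 + 22264 = 57830;  74417 + 57830 = 132247
1728 + 240 = 1968;  7152 + 1968 = 9120;  22264 + 9120 = 31384;  57830 + 31384 = 89214;  132247 + 89214 = 221461

221461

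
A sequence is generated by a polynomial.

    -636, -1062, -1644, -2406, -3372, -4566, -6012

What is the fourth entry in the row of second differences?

Δ: -426, -582, -762, -966, -1194, -1446
Δ²: -156, -180, -204, -228, -252
Δ³: -24, -24, -24, -24

-228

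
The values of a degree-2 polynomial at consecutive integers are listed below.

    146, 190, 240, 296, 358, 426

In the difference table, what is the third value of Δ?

56

First differences: 44, 50, 56, 62, 68
Second differences: 6, 6, 6, 6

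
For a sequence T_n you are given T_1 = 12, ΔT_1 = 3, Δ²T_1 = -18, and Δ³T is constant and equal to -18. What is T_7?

-600

Build the table forward from the leading diagonal:
Δ³: -18, -18, -18, -18, -18, -18, -18
Δ²: -18, -36, -54, -72, -90, -108, -126
Δ: 3, -15, -51, -105, -177, -267, -375
T: 12, 15, 0, -51, -156, -333, -600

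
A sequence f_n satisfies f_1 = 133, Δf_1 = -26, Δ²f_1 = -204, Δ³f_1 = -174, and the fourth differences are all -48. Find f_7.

Build the table forward from the leading diagonal:
Fourth differences: -48  -48  -48  -48  -48  -48  -48
Third differences: -174  -222  -270  -318  -366  -414  -462
Second differences: -204  -378  -600  -870  -1188  -1554  -1968
First differences: -26  -230  -608  -1208  -2078  -3266  -4820
f: 133  107  -123  -731  -1939  -4017  -7283

-7283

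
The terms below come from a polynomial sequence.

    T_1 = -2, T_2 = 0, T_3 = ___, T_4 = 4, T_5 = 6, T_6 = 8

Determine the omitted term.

Using the last 3 terms:
Δ: 2, 2
Constant first difference = 2.
Extend backward: 4 − 2 = 2

2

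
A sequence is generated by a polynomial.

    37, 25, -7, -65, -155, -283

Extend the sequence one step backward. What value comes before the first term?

35

Δ: -12, -32, -58, -90, -128
Δ²: -20, -26, -32, -38
Δ³: -6, -6, -6
The third differences are constant at -6.
Work back: -20 + 6 = -14;  -12 + 14 = 2;  37 − 2 = 35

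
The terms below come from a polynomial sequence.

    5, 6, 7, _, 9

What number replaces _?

Using the first 3 terms:
Δ: 1, 1
Constant first difference = 1.
Extend forward: 7 + 1 = 8

8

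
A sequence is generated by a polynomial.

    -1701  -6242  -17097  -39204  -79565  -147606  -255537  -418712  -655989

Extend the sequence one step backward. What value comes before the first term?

Δ: -4541  -10855  -22107  -40361  -68041  -107931  -163175  -237277
Δ²: -6314  -11252  -18254  -27680  -39890  -55244  -74102
Δ³: -4938  -7002  -9426  -12210  -15354  -18858
Δ⁴: -2064  -2424  -2784  -3144  -3504
Δ⁵: -360  -360  -360  -360
The fifth differences are constant at -360.
Work back: -2064 + 360 = -1704;  -4938 + 1704 = -3234;  -6314 + 3234 = -3080;  -4541 + 3080 = -1461;  -1701 + 1461 = -240

-240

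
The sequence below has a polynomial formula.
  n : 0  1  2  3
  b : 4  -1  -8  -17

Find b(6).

-56

First differences: -5  -7  -9
Second differences: -2  -2
Second differences constant at -2.
-9 − 2 = -11;  -17 − 11 = -28
-11 − 2 = -13;  -28 − 13 = -41
-13 − 2 = -15;  -41 − 15 = -56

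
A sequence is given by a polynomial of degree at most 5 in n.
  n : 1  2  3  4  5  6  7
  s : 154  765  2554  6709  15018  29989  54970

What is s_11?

D1: 611  1789  4155  8309  14971  24981
D2: 1178  2366  4154  6662  10010
D3: 1188  1788  2508  3348
D4: 600  720  840
D5: 120  120
Fifth differences constant at 120.
840 + 120 = 960;  3348 + 960 = 4308;  10010 + 4308 = 14318;  24981 + 14318 = 39299;  54970 + 39299 = 94269
960 + 120 = 1080;  4308 + 1080 = 5388;  14318 + 5388 = 19706;  39299 + 19706 = 59005;  94269 + 59005 = 153274
1080 + 120 = 1200;  5388 + 1200 = 6588;  19706 + 6588 = 26294;  59005 + 26294 = 85299;  153274 + 85299 = 238573
1200 + 120 = 1320;  6588 + 1320 = 7908;  26294 + 7908 = 34202;  85299 + 34202 = 119501;  238573 + 119501 = 358074

358074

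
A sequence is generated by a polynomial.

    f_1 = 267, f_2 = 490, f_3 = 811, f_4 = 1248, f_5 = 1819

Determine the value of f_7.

First differences: 223, 321, 437, 571
Second differences: 98, 116, 134
Third differences: 18, 18
The third differences are constant (18).
134 + 18 = 152;  571 + 152 = 723;  1819 + 723 = 2542
152 + 18 = 170;  723 + 170 = 893;  2542 + 893 = 3435

3435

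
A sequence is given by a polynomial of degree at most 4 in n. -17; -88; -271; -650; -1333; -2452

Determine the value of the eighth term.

-6646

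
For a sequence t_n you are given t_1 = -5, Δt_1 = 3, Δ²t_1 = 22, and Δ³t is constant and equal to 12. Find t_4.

Build the table forward from the leading diagonal:
D3: 12, 12, 12, 12
D2: 22, 34, 46, 58
D1: 3, 25, 59, 105
t: -5, -2, 23, 82

82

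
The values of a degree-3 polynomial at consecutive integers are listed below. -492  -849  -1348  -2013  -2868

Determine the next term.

-357, -499, -665, -855
-142, -166, -190
-24, -24
Third differences constant at -24.
-190 − 24 = -214;  -855 − 214 = -1069;  -2868 − 1069 = -3937

-3937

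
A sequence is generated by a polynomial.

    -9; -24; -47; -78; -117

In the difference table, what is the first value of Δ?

D1: -15, -23, -31, -39
D2: -8, -8, -8

-15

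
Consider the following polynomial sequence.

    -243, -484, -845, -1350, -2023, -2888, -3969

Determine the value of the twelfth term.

-13454

First differences: -241, -361, -505, -673, -865, -1081
Second differences: -120, -144, -168, -192, -216
Third differences: -24, -24, -24, -24
The third differences are constant (-24).
-216 − 24 = -240;  -1081 − 240 = -1321;  -3969 − 1321 = -5290
-240 − 24 = -264;  -1321 − 264 = -1585;  -5290 − 1585 = -6875
-264 − 24 = -288;  -1585 − 288 = -1873;  -6875 − 1873 = -8748
-288 − 24 = -312;  -1873 − 312 = -2185;  -8748 − 2185 = -10933
-312 − 24 = -336;  -2185 − 336 = -2521;  -10933 − 2521 = -13454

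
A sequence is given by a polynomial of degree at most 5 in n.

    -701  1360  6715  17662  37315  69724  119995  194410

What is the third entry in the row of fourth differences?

1056

Δ: 2061, 5355, 10947, 19653, 32409, 50271, 74415
Δ²: 3294, 5592, 8706, 12756, 17862, 24144
Δ³: 2298, 3114, 4050, 5106, 6282
Δ⁴: 816, 936, 1056, 1176
Δ⁵: 120, 120, 120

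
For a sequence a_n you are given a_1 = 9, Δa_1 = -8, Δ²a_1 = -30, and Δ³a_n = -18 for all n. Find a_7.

-849

Build the table forward from the leading diagonal:
Δ³: -18  -18  -18  -18  -18  -18  -18
Δ²: -30  -48  -66  -84  -102  -120  -138
Δ: -8  -38  -86  -152  -236  -338  -458
a: 9  1  -37  -123  -275  -511  -849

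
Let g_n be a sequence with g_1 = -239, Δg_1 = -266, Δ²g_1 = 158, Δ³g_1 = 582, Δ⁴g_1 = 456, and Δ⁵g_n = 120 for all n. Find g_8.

Build the table forward from the leading diagonal:
Fifth differences: 120  120  120  120  120  120  120  120
Fourth differences: 456  576  696  816  936  1056  1176  1296
Third differences: 582  1038  1614  2310  3126  4062  5118  6294
Second differences: 158  740  1778  3392  5702  8828  12890  18008
First differences: -266  -108  632  2410  5802  11504  20332  33222
g: -239  -505  -613  19  2429  8231  19735  40067

40067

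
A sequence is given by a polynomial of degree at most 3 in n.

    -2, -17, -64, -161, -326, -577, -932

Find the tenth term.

First differences: -15  -47  -97  -165  -251  -355
Second differences: -32  -50  -68  -86  -104
Third differences: -18  -18  -18  -18
The third differences are constant (-18).
-104 − 18 = -122;  -355 − 122 = -477;  -932 − 477 = -1409
-122 − 18 = -140;  -477 − 140 = -617;  -1409 − 617 = -2026
-140 − 18 = -158;  -617 − 158 = -775;  -2026 − 775 = -2801

-2801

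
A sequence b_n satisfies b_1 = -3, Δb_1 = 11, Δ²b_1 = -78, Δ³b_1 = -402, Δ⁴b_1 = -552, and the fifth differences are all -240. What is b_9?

Build the table forward from the leading diagonal:
D5: -240, -240, -240, -240, -240, -240, -240, -240, -240
D4: -552, -792, -1032, -1272, -1512, -1752, -1992, -2232, -2472
D3: -402, -954, -1746, -2778, -4050, -5562, -7314, -9306, -11538
D2: -78, -480, -1434, -3180, -5958, -10008, -15570, -22884, -32190
D1: 11, -67, -547, -1981, -5161, -11119, -21127, -36697, -59581
b: -3, 8, -59, -606, -2587, -7748, -18867, -39994, -76691

-76691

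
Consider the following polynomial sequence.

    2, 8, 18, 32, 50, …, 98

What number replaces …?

Using the first 5 terms:
D1: 6  10  14  18
D2: 4  4  4
Constant second difference = 4.
Extend forward: 18 + 4 = 22;  50 + 22 = 72

72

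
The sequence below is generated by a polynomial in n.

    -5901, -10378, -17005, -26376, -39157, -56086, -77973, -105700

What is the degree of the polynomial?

4

Δ: -4477, -6627, -9371, -12781, -16929, -21887, -27727
Δ²: -2150, -2744, -3410, -4148, -4958, -5840
Δ³: -594, -666, -738, -810, -882
Δ⁴: -72, -72, -72, -72
The fourth differences are constant, so the polynomial has degree 4.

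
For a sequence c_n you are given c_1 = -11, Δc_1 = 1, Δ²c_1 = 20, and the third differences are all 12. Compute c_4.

64

Build the table forward from the leading diagonal:
D3: 12  12  12  12
D2: 20  32  44  56
D1: 1  21  53  97
c: -11  -10  11  64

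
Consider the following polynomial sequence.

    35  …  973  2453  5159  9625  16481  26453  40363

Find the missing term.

281

Using the last 7 terms:
D1: 1480  2706  4466  6856  9972  13910
D2: 1226  1760  2390  3116  3938
D3: 534  630  726  822
D4: 96  96  96
Constant fourth difference = 96.
Extend backward: 534 − 96 = 438;  1226 − 438 = 788;  1480 − 788 = 692;  973 − 692 = 281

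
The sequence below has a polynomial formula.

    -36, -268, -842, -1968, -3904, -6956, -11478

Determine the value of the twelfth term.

D1: -232 , -574 , -1126 , -1936 , -3052 , -4522
D2: -342 , -552 , -810 , -1116 , -1470
D3: -210 , -258 , -306 , -354
D4: -48 , -48 , -48
The fourth differences are constant (-48).
-354 − 48 = -402;  -1470 − 402 = -1872;  -4522 − 1872 = -6394;  -11478 − 6394 = -17872
-402 − 48 = -450;  -1872 − 450 = -2322;  -6394 − 2322 = -8716;  -17872 − 8716 = -26588
-450 − 48 = -498;  -2322 − 498 = -2820;  -8716 − 2820 = -11536;  -26588 − 11536 = -38124
-498 − 48 = -546;  -2820 − 546 = -3366;  -11536 − 3366 = -14902;  -38124 − 14902 = -53026
-546 − 48 = -594;  -3366 − 594 = -3960;  -14902 − 3960 = -18862;  -53026 − 18862 = -71888

-71888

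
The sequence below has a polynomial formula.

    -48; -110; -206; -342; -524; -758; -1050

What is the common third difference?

-6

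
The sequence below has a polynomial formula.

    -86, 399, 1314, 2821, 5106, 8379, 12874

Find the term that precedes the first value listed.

Δ: 485  915  1507  2285  3273  4495
Δ²: 430  592  778  988  1222
Δ³: 162  186  210  234
Δ⁴: 24  24  24
The fourth differences are constant at 24.
Work back: 162 − 24 = 138;  430 − 138 = 292;  485 − 292 = 193;  -86 − 193 = -279

-279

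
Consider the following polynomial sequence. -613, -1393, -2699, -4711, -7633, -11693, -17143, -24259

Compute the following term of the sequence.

-33341

Δ: -780 , -1306 , -2012 , -2922 , -4060 , -5450 , -7116
Δ²: -526 , -706 , -910 , -1138 , -1390 , -1666
Δ³: -180 , -204 , -228 , -252 , -276
Δ⁴: -24 , -24 , -24 , -24
The fourth differences are constant (-24).
-276 − 24 = -300;  -1666 − 300 = -1966;  -7116 − 1966 = -9082;  -24259 − 9082 = -33341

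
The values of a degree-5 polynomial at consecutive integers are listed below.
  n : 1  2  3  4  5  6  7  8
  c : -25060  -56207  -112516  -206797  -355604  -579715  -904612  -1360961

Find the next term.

First differences: -31147, -56309, -94281, -148807, -224111, -324897, -456349
Second differences: -25162, -37972, -54526, -75304, -100786, -131452
Third differences: -12810, -16554, -20778, -25482, -30666
Fourth differences: -3744, -4224, -4704, -5184
Fifth differences: -480, -480, -480
Fifth differences constant at -480.
-5184 − 480 = -5664;  -30666 − 5664 = -36330;  -131452 − 36330 = -167782;  -456349 − 167782 = -624131;  -1360961 − 624131 = -1985092

-1985092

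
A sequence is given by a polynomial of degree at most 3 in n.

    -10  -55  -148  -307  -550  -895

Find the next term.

-1360

Δ: -45, -93, -159, -243, -345
Δ²: -48, -66, -84, -102
Δ³: -18, -18, -18
The third differences are constant (-18).
-102 − 18 = -120;  -345 − 120 = -465;  -895 − 465 = -1360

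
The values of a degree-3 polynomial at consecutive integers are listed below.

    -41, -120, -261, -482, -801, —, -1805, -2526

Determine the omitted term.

-1236

Using the first 5 terms:
First differences: -79  -141  -221  -319
Second differences: -62  -80  -98
Third differences: -18  -18
Constant third difference = -18.
Extend forward: -98 − 18 = -116;  -319 − 116 = -435;  -801 − 435 = -1236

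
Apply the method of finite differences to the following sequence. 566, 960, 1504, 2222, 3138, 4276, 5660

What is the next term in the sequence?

D1: 394, 544, 718, 916, 1138, 1384
D2: 150, 174, 198, 222, 246
D3: 24, 24, 24, 24
Constant third difference = 24, so extend:
246 + 24 = 270;  1384 + 270 = 1654;  5660 + 1654 = 7314

7314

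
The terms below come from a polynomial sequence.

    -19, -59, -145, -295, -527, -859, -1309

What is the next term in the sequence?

-40  -86  -150  -232  -332  -450
-46  -64  -82  -100  -118
-18  -18  -18  -18
Third differences constant at -18.
-118 − 18 = -136;  -450 − 136 = -586;  -1309 − 586 = -1895

-1895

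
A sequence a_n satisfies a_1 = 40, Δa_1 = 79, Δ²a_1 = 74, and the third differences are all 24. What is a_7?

2104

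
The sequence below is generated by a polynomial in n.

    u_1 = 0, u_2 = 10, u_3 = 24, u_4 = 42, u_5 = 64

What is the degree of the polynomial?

2

First differences: 10, 14, 18, 22
Second differences: 4, 4, 4
The second differences are constant, so the polynomial has degree 2.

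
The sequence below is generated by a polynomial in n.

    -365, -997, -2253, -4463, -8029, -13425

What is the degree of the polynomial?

D1: -632, -1256, -2210, -3566, -5396
D2: -624, -954, -1356, -1830
D3: -330, -402, -474
D4: -72, -72
The fourth differences are constant, so the polynomial has degree 4.

4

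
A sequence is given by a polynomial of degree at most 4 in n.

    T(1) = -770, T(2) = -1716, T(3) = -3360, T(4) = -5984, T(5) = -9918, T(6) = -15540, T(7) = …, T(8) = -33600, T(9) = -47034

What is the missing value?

-23276

Using the first 6 terms:
-946, -1644, -2624, -3934, -5622
-698, -980, -1310, -1688
-282, -330, -378
-48, -48
Constant fourth difference = -48.
Extend forward: -378 − 48 = -426;  -1688 − 426 = -2114;  -5622 − 2114 = -7736;  -15540 − 7736 = -23276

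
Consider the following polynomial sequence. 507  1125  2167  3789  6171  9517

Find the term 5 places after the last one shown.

49527

618, 1042, 1622, 2382, 3346
424, 580, 760, 964
156, 180, 204
24, 24
Fourth differences constant at 24.
204 + 24 = 228;  964 + 228 = 1192;  3346 + 1192 = 4538;  9517 + 4538 = 14055
228 + 24 = 252;  1192 + 252 = 1444;  4538 + 1444 = 5982;  14055 + 5982 = 20037
252 + 24 = 276;  1444 + 276 = 1720;  5982 + 1720 = 7702;  20037 + 7702 = 27739
276 + 24 = 300;  1720 + 300 = 2020;  7702 + 2020 = 9722;  27739 + 9722 = 37461
300 + 24 = 324;  2020 + 324 = 2344;  9722 + 2344 = 12066;  37461 + 12066 = 49527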